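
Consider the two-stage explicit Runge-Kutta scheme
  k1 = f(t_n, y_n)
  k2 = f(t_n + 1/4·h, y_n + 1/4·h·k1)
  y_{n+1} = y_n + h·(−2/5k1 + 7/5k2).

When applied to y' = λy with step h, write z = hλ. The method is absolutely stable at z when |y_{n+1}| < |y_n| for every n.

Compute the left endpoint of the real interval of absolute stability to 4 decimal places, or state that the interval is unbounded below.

z* = -2.8571.

On y'=λy, z=hλ:
  k1=λy_n ⇒ h·k1=z·y_n;  k2=λ(1+1/4z)y_n ⇒ h·k2=z(1+1/4z)y_n
  y_{n+1}/y_n = 1 − 2/5z + 7/5z(1+1/4z) = 1 + z + 7/20z²
  so R(z) = 1 + z + 7/20z².

Find x<0 with |R(x)|<1.
x=-0.91: |R|=0.3798
R=1: x+7/20x²=0 ⇒ x=−20/7=-2.8571; min R=1−1/(4·7/20)=0.2857>−1
Confirm numerically:
  x=-2.776: |R|=0.92116 <1
  x=-2.331: |R|=0.57075 <1
  x=-1.660: |R|=0.30446 <1
  x=-2.949: |R|=1.09481 >1
  x=-2.919: |R|=1.06320 >1
Stable set (-2.8571, 0).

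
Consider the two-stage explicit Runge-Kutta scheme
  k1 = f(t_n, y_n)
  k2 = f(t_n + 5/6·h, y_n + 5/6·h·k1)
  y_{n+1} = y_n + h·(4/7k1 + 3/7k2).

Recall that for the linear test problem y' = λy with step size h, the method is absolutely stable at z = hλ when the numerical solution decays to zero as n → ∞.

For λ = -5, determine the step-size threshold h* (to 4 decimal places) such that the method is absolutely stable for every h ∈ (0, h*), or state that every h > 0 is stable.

Set f=λy, z=hλ:
  k1=λy_n ⇒ h·k1=z·y_n;  k2=λ(1+5/6z)y_n ⇒ h·k2=z(1+5/6z)y_n
  y_{n+1}/y_n = 1 + 4/7z + 3/7z(1+5/6z) = 1 + z + 5/14z²
  so R(z) = 1 + z + 5/14z².

Need |R(x)|<1, x<0.
x=-0.51: |R|=0.5829
R=1: x+5/14x²=0 ⇒ x=−14/5=-2.8000; min R=1−1/(4·5/14)=0.3000>−1
Confirm numerically:
  x=-2.513: |R|=0.74242 <1
  x=-2.380: |R|=0.64300 <1
  x=-2.048: |R|=0.44997 <1
  x=-1.615: |R|=0.31651 <1
  x=-2.875: |R|=1.07701 >1
  x=-2.828: |R|=1.02828 >1
Interval (-2.8000, 0).

(-2.8000,0); λ=-5 ⇒ h* = (14/5)/5 = 0.5600.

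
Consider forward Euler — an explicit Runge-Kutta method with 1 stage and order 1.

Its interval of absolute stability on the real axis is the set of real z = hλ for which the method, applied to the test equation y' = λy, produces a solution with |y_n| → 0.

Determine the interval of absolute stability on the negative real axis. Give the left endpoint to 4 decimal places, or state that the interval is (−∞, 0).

z∈(-2.0000,0).

On y'=λy, z=hλ:
  order 1, 1-stage ⇒ R(z)=1+z
  (e.g. R(-0.65)=0.35000, |R|=0.35000)

Boundary: |R(x)|=1, x<0.
x=-0.65: |R|=0.3500
|R(-1.93)|=0.9300 |R(-1.92)|=0.9200 |R(-0.86)|=0.1400
Bisect:
  x_lo=-2.5359 |R|=1.5359  x_hi=-0.0889 |R|=0.9111
  mid=-1.31236 |R|=0.31236 →hi
  mid=-1.92411 |R|=0.92411 →hi
  mid=-2.22998 |R|=1.22998 →lo
  mid=-2.07704 |R|=1.07704 →lo
  mid=-2.00057 |R|=1.00057 →lo
  mid=-1.96234 |R|=0.96234 →hi
  mid=-1.98146 |R|=0.98146 →hi
  ...
  [-2.00013,-1.99998] ⇒ x*=-2.0000
Interval (-2.0000, 0).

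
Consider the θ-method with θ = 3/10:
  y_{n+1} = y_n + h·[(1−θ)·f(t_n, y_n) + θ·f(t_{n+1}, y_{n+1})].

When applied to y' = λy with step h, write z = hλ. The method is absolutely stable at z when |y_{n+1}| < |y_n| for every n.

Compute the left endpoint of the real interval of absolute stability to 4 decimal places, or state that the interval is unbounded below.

left endpoint -5.0000.

With y'=λy (z=hλ):
  y_{n+1} = y_n + z·[7/10·y_n + 3/10·y_{n+1}] ⇒ (1 − 3/10z)y_{n+1} = (1 + 7/10z)y_n
  ⇒ R(z) = (1 + 7/10z)/(1 − 3/10z).

Boundary: |R(x)|=1, x<0.
x=-0.37: |R|=0.6670
R=−1: 1+7/10x = −1+3/10x ⇒ -2/5x=2 ⇒ x=2/(-2/5)=-5.0000
Confirm numerically:
  x=-4.751: |R|=0.95893 <1
  x=-4.441: |R|=0.90413 <1
  x=-3.437: |R|=0.69219 <1
  x=-2.495: |R|=0.42694 <1
  x=-5.323: |R|=1.04975 >1
  x=-5.129: |R|=1.02033 >1
Stable set (-5.0000, 0).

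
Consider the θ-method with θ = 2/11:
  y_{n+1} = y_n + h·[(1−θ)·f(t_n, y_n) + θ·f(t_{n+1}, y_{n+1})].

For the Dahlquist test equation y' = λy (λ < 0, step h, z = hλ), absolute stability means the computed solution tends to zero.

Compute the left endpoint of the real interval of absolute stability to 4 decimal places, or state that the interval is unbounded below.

On y'=λy, z=hλ:
  y_{n+1} = y_n + z·[9/11·y_n + 2/11·y_{n+1}] ⇒ (1 − 2/11z)y_{n+1} = (1 + 9/11z)y_n
  Hence R(z) = (1 + 9/11z)/(1 − 2/11z).

Find x<0 with |R(x)|<1.
x=-1.39: |R|=0.1096
R=−1: 1+9/11x = −1+2/11x ⇒ -7/11x=2 ⇒ x=2/(-7/11)=-3.1429
Confirm numerically:
  x=-3.038: |R|=0.95702 <1
  x=-2.739: |R|=0.82844 <1
  x=-2.266: |R|=0.60482 <1
  x=-1.670: |R|=0.28103 <1
  x=-3.482: |R|=1.13215 >1
  x=-3.317: |R|=1.06913 >1
So |R|<1 on (-3.1429, 0).

left endpoint -3.1429.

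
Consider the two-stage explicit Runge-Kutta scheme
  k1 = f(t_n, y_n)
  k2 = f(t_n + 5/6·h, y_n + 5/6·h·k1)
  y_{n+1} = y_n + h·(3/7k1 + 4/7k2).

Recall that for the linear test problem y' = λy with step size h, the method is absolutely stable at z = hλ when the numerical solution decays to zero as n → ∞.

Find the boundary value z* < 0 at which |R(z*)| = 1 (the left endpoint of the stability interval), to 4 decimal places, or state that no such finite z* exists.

Set f=λy, z=hλ:
  k1=λy_n ⇒ h·k1=z·y_n;  k2=λ(1+5/6z)y_n ⇒ h·k2=z(1+5/6z)y_n
  y_{n+1}/y_n = 1 + 3/7z + 4/7z(1+5/6z) = 1 + z + 10/21z²
  so R(z) = 1 + z + 10/21z².

Boundary: |R(x)|=1, x<0.
x=-0.91: |R|=0.4843
R=1: x+10/21x²=0 ⇒ x=−21/10=-2.1000; min R=1−1/(4·10/21)=0.4750>−1
Confirm numerically:
  x=-1.462: |R|=0.55583 <1
  x=-1.225: |R|=0.48958 <1
  x=-0.852: |R|=0.49367 <1
  x=-2.637: |R|=1.67432 >1
  x=-2.416: |R|=1.36355 >1
  x=-2.304: |R|=1.22382 >1
Interval (-2.1000, 0).

left endpoint -2.1000.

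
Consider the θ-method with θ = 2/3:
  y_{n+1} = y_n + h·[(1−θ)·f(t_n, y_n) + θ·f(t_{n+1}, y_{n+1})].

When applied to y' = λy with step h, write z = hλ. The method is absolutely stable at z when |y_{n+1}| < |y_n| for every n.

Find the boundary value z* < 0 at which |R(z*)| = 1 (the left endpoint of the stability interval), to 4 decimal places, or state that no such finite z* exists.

unbounded; (−∞, 0).

With y'=λy (z=hλ):
  y_{n+1} = y_n + z·[1/3·y_n + 2/3·y_{n+1}] ⇒ (1 − 2/3z)y_{n+1} = (1 + 1/3z)y_n
  R(z) = (1 + 1/3z)/(1 − 2/3z).

Boundary: |R(x)|=1, x<0.
x=-0.42: |R|=0.6719
x=-2: |R|=0.1429
x=-10: |R|=0.3043
x=-100: |R|=0.4778
θ=2/3≥1/2 ⇒ |1+1/3x|<|1−2/3x| ∀x<0 ⇒ unbounded interval.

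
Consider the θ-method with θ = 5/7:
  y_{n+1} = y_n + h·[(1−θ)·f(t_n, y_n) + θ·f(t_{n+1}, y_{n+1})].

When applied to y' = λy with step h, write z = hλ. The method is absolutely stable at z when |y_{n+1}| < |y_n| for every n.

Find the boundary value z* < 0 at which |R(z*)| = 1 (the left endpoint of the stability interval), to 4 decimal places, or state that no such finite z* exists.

unbounded; (−∞, 0).

On y'=λy, z=hλ:
  y_{n+1} = y_n + z·[2/7·y_n + 5/7·y_{n+1}] ⇒ (1 − 5/7z)y_{n+1} = (1 + 2/7z)y_n
  so R(z) = (1 + 2/7z)/(1 − 5/7z).

Solve |R(x)|<1 on ℝ⁻.
x=-0.48: |R|=0.6426
x=-2: |R|=0.1765
x=-10: |R|=0.2281
x=-100: |R|=0.3807
θ=5/7≥1/2 ⇒ |1+2/7x|<|1−5/7x| ∀x<0 ⇒ unbounded interval.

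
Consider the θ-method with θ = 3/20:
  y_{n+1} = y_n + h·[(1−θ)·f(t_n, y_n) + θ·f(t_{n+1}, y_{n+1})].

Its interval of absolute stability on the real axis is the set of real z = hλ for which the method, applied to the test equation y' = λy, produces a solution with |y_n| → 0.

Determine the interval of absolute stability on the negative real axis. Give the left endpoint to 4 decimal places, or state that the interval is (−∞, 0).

z∈(-2.8571,0).

With y'=λy (z=hλ):
  y_{n+1} = y_n + z·[17/20·y_n + 3/20·y_{n+1}] ⇒ (1 − 3/20z)y_{n+1} = (1 + 17/20z)y_n
  ⇒ R(z) = (1 + 17/20z)/(1 − 3/20z).

Solve |R(x)|<1 on ℝ⁻.
x=-1.66: |R|=0.3291
R=−1: 1+17/20x = −1+3/20x ⇒ -7/10x=2 ⇒ x=2/(-7/10)=-2.8571
Confirm numerically:
  x=-2.641: |R|=0.89163 <1
  x=-2.505: |R|=0.82083 <1
  x=-2.230: |R|=0.67104 <1
  x=-1.248: |R|=0.05121 <1
  x=-3.277: |R|=1.19704 >1
  x=-3.054: |R|=1.09451 >1
  x=-2.988: |R|=1.06325 >1
Interval (-2.8571, 0).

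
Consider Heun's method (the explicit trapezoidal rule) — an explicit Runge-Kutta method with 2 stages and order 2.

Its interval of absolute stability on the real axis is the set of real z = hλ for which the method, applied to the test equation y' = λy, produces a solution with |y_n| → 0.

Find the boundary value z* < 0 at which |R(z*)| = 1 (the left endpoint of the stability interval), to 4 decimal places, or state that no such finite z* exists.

left endpoint -2.0000.

With y'=λy (z=hλ):
  order 2, 2-stage ⇒ R(z)=1+z+z^2/2
  (e.g. R(-1.5)=0.62500, |R|=0.62500)

Find x<0 with |R(x)|<1.
x=-1.5: |R|=0.6250
|R(-1.3)|=0.5450 |R(-1.02)|=0.5002 |R(-0.55)|=0.6013
Bisect:
  x_lo=-2.7986 |R|=2.1175  x_hi=-0.2183 |R|=0.8055
  mid=-1.50846 |R|=0.62927 →hi
  mid=-2.15354 |R|=1.16533 →lo
  mid=-1.83100 |R|=0.84528 →hi
  mid=-1.99227 |R|=0.99230 →hi
  mid=-2.07291 |R|=1.07557 →lo
  mid=-2.03259 |R|=1.03312 →lo
  mid=-2.01243 |R|=1.01251 →lo
  mid=-2.00235 |R|=1.00236 →lo
  ...
  [-2.00015,-1.99999] ⇒ x*=-2.0000
So |R|<1 on (-2.0000, 0).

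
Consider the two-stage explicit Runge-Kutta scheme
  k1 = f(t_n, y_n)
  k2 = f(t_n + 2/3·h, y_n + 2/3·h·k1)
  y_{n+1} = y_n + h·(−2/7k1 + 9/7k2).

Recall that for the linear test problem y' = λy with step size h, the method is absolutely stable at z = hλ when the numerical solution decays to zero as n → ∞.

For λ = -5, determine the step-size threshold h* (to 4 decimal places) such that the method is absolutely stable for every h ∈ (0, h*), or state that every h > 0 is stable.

(-1.1667,0); λ=-5 ⇒ h* = (7/6)/5 = 0.2333.

Set f=λy, z=hλ:
  k1=λy_n ⇒ h·k1=z·y_n;  k2=λ(1+2/3z)y_n ⇒ h·k2=z(1+2/3z)y_n
  y_{n+1}/y_n = 1 − 2/7z + 9/7z(1+2/3z) = 1 + z + 6/7z²
  ⇒ R(z) = 1 + z + 6/7z².

Solve |R(x)|<1 on ℝ⁻.
x=-1.46: |R|=1.3671
R=1: x+6/7x²=0 ⇒ x=−7/6=-1.1667; min R=1−1/(4·6/7)=0.7083>−1
Confirm numerically:
  x=-1.076: |R|=0.91638 <1
  x=-0.922: |R|=0.80664 <1
  x=-0.776: |R|=0.74015 <1
  x=-1.665: |R|=1.71119 >1
  x=-1.536: |R|=1.48625 >1
Stable set (-1.1667, 0).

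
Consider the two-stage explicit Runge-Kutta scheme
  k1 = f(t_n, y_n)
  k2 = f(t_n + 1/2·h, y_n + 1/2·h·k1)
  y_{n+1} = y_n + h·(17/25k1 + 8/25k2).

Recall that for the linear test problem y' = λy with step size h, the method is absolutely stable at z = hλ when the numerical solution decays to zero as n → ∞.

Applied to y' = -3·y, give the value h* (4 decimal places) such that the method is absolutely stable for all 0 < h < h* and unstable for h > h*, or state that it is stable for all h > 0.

(-6.2500,0); λ=-3 ⇒ h* = (25/4)/3 = 2.0833.

With y'=λy (z=hλ):
  k1=λy_n ⇒ h·k1=z·y_n;  k2=λ(1+1/2z)y_n ⇒ h·k2=z(1+1/2z)y_n
  y_{n+1}/y_n = 1 + 17/25z + 8/25z(1+1/2z) = 1 + z + 4/25z²
  ⇒ R(z) = 1 + z + 4/25z².

Solve |R(x)|<1 on ℝ⁻.
x=-0.41: |R|=0.6169
R=1: x+4/25x²=0 ⇒ x=−25/4=-6.2500; min R=1−1/(4·4/25)=-0.5625>−1
Confirm numerically:
  x=-5.689: |R|=0.48936 <1
  x=-4.820: |R|=0.10282 <1
  x=-3.325: |R|=0.55610 <1
  x=-2.541: |R|=0.50793 <1
  x=-6.706: |R|=1.48927 >1
  x=-6.551: |R|=1.31550 >1
  x=-6.296: |R|=1.04634 >1
Stable set (-6.2500, 0).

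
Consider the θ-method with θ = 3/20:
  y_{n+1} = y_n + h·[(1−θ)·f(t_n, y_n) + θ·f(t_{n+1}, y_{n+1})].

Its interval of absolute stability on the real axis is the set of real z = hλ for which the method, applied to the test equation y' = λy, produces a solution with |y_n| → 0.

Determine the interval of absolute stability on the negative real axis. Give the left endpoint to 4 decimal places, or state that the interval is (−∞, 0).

With y'=λy (z=hλ):
  y_{n+1} = y_n + z·[17/20·y_n + 3/20·y_{n+1}] ⇒ (1 − 3/20z)y_{n+1} = (1 + 17/20z)y_n
  Hence R(z) = (1 + 17/20z)/(1 − 3/20z).

Find x<0 with |R(x)|<1.
x=-0.41: |R|=0.6138
R=−1: 1+17/20x = −1+3/20x ⇒ -7/10x=2 ⇒ x=2/(-7/10)=-2.8571
Confirm numerically:
  x=-2.453: |R|=0.79319 <1
  x=-2.314: |R|=0.71776 <1
  x=-2.232: |R|=0.67216 <1
  x=-1.546: |R|=0.25497 <1
  x=-3.431: |R|=1.26521 >1
  x=-3.306: |R|=1.21004 >1
  x=-3.150: |R|=1.13922 >1
Interval (-2.8571, 0).

(-2.8571, 0).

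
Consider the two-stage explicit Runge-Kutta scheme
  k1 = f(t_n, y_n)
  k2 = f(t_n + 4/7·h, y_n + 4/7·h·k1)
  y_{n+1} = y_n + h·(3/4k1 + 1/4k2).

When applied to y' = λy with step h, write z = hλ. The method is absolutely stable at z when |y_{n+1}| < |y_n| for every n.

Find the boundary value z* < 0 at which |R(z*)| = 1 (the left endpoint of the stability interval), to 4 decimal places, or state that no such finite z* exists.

z* = -7.0000.

With y'=λy (z=hλ):
  k1=λy_n ⇒ h·k1=z·y_n;  k2=λ(1+4/7z)y_n ⇒ h·k2=z(1+4/7z)y_n
  y_{n+1}/y_n = 1 + 3/4z + 1/4z(1+4/7z) = 1 + z + 1/7z²
  so R(z) = 1 + z + 1/7z².

Boundary: |R(x)|=1, x<0.
x=-1.78: |R|=0.3274
R=1: x+1/7x²=0 ⇒ x=−7=-7.0000; min R=1−1/(4·1/7)=-0.7500>−1
Confirm numerically:
  x=-6.715: |R|=0.72660 <1
  x=-5.464: |R|=0.19896 <1
  x=-5.307: |R|=0.28354 <1
  x=-3.435: |R|=0.74940 <1
  x=-7.337: |R|=1.35322 >1
  x=-7.309: |R|=1.32264 >1
  x=-7.136: |R|=1.13864 >1
So |R|<1 on (-7.0000, 0).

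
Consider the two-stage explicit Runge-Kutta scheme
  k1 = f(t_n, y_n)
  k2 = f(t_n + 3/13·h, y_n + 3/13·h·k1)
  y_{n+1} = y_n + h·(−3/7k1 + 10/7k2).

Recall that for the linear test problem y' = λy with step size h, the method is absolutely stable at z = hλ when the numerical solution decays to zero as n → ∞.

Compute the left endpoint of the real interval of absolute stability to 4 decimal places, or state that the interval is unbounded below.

With y'=λy (z=hλ):
  k1=λy_n ⇒ h·k1=z·y_n;  k2=λ(1+3/13z)y_n ⇒ h·k2=z(1+3/13z)y_n
  y_{n+1}/y_n = 1 − 3/7z + 10/7z(1+3/13z) = 1 + z + 30/91z²
  ⇒ R(z) = 1 + z + 30/91z².

Solve |R(x)|<1 on ℝ⁻.
x=-0.95: |R|=0.3475
R=1: x+30/91x²=0 ⇒ x=−91/30=-3.0333; min R=1−1/(4·30/91)=0.2417>−1
Confirm numerically:
  x=-2.878: |R|=0.85262 <1
  x=-2.361: |R|=0.47669 <1
  x=-1.599: |R|=0.24390 <1
  x=-3.549: |R|=1.60333 >1
  x=-3.205: |R|=1.18138 >1
  x=-3.092: |R|=1.05980 >1
Stable set (-3.0333, 0).

z* = -3.0333.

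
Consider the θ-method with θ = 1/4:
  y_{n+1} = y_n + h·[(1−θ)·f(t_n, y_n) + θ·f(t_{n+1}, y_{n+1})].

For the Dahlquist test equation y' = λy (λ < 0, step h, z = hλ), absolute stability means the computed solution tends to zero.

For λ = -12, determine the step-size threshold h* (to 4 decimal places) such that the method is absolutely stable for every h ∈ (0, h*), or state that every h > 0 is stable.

(-4.0000,0); λ=-12 ⇒ h* = (4)/12 = 0.3333.

Test eqn y'=λy, z=hλ:
  y_{n+1} = y_n + z·[3/4·y_n + 1/4·y_{n+1}] ⇒ (1 − 1/4z)y_{n+1} = (1 + 3/4z)y_n
  Hence R(z) = (1 + 3/4z)/(1 − 1/4z).

Find x<0 with |R(x)|<1.
x=-1.59: |R|=0.1377
R=−1: 1+3/4x = −1+1/4x ⇒ -1/2x=2 ⇒ x=2/(-1/2)=-4.0000
Confirm numerically:
  x=-3.173: |R|=0.76941 <1
  x=-2.988: |R|=0.71036 <1
  x=-2.822: |R|=0.65465 <1
  x=-2.383: |R|=0.49334 <1
  x=-4.481: |R|=1.11343 >1
  x=-4.390: |R|=1.09297 >1
So |R|<1 on (-4.0000, 0).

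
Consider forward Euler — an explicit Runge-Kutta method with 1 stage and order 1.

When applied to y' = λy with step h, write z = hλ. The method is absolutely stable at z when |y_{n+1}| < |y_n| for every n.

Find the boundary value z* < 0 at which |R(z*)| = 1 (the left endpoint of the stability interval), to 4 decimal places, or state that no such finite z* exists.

left endpoint -2.0000.

On y'=λy, z=hλ:
  order 1, 1-stage ⇒ R(z)=1+z
  (e.g. R(-0.91)=0.09000, |R|=0.09000)

Solve |R(x)|<1 on ℝ⁻.
x=-0.91: |R|=0.0900
|R(-2.39)|=1.3900 |R(-1.75)|=0.7500 |R(-1.53)|=0.5300
Bisect:
  x_lo=-2.8118 |R|=1.8118  x_hi=-0.2995 |R|=0.7005
  mid=-1.55563 |R|=0.55563 →hi
  mid=-2.18371 |R|=1.18371 →lo
  mid=-1.86967 |R|=0.86967 →hi
  mid=-2.02669 |R|=1.02669 →lo
  mid=-1.94818 |R|=0.94818 →hi
  mid=-1.98744 |R|=0.98744 →hi
  mid=-2.00706 |R|=1.00706 →lo
  mid=-1.99725 |R|=0.99725 →hi
  ...
  [-2.00001,-1.99986] ⇒ x*=-2.0000
Stable set (-2.0000, 0).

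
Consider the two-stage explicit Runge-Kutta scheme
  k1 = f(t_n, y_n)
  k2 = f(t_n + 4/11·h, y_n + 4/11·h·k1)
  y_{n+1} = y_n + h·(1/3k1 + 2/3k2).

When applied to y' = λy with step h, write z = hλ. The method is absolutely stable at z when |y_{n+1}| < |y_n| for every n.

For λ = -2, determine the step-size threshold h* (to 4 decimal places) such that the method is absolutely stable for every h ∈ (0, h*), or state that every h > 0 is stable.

(-4.1250,0); λ=-2 ⇒ h* = (33/8)/2 = 2.0625.

With y'=λy (z=hλ):
  k1=λy_n ⇒ h·k1=z·y_n;  k2=λ(1+4/11z)y_n ⇒ h·k2=z(1+4/11z)y_n
  y_{n+1}/y_n = 1 + 1/3z + 2/3z(1+4/11z) = 1 + z + 8/33z²
  so R(z) = 1 + z + 8/33z².

Need |R(x)|<1, x<0.
x=-1.32: |R|=0.1024
R=1: x+8/33x²=0 ⇒ x=−33/8=-4.1250; min R=1−1/(4·8/33)=-0.0312>−1
Confirm numerically:
  x=-3.856: |R|=0.74854 <1
  x=-3.709: |R|=0.62595 <1
  x=-3.485: |R|=0.45930 <1
  x=-4.667: |R|=1.61322 >1
  x=-4.411: |R|=1.30583 >1
Stable set (-4.1250, 0).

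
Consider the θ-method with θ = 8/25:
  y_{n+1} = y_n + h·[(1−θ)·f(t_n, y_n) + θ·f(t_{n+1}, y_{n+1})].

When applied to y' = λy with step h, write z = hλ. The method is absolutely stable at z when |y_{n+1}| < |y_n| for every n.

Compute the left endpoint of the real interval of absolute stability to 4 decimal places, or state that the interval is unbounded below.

left endpoint -5.5556.

On y'=λy, z=hλ:
  y_{n+1} = y_n + z·[17/25·y_n + 8/25·y_{n+1}] ⇒ (1 − 8/25z)y_{n+1} = (1 + 17/25z)y_n
  so R(z) = (1 + 17/25z)/(1 − 8/25z).

Solve |R(x)|<1 on ℝ⁻.
x=-0.9: |R|=0.3012
R=−1: 1+17/25x = −1+8/25x ⇒ -9/25x=2 ⇒ x=2/(-9/25)=-5.5556
Confirm numerically:
  x=-5.432: |R|=0.98376 <1
  x=-4.554: |R|=0.85327 <1
  x=-3.642: |R|=0.68188 <1
  x=-3.187: |R|=0.57785 <1
  x=-5.999: |R|=1.05468 >1
  x=-5.846: |R|=1.03642 >1
Stable set (-5.5556, 0).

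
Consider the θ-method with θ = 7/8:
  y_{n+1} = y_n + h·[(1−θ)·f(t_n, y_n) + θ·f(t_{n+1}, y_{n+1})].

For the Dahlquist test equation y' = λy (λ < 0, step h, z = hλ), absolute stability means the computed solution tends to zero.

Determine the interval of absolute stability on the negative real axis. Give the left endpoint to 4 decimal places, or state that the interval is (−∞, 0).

With y'=λy (z=hλ):
  y_{n+1} = y_n + z·[1/8·y_n + 7/8·y_{n+1}] ⇒ (1 − 7/8z)y_{n+1} = (1 + 1/8z)y_n
  ⇒ R(z) = (1 + 1/8z)/(1 − 7/8z).

Boundary: |R(x)|=1, x<0.
x=-1.72: |R|=0.3134
x=-2: |R|=0.2727
x=-10: |R|=0.0256
x=-100: |R|=0.1299
θ=7/8≥1/2 ⇒ |1+1/8x|<|1−7/8x| ∀x<0 ⇒ unbounded interval.

unbounded; (−∞, 0).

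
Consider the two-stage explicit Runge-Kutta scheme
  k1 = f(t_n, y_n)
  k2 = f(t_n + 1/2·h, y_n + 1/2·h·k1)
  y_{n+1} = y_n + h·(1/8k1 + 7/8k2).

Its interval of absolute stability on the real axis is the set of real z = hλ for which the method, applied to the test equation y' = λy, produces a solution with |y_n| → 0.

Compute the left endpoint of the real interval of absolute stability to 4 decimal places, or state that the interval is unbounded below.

On y'=λy, z=hλ:
  k1=λy_n ⇒ h·k1=z·y_n;  k2=λ(1+1/2z)y_n ⇒ h·k2=z(1+1/2z)y_n
  y_{n+1}/y_n = 1 + 1/8z + 7/8z(1+1/2z) = 1 + z + 7/16z²
  R(z) = 1 + z + 7/16z².

Solve |R(x)|<1 on ℝ⁻.
x=-0.7: |R|=0.5144
R=1: x+7/16x²=0 ⇒ x=−16/7=-2.2857; min R=1−1/(4·7/16)=0.4286>−1
Confirm numerically:
  x=-1.679: |R|=0.55433 <1
  x=-1.512: |R|=0.48819 <1
  x=-1.242: |R|=0.43287 <1
  x=-0.962: |R|=0.44288 <1
  x=-2.737: |R|=1.54039 >1
  x=-2.311: |R|=1.02557 >1
Interval (-2.2857, 0).

left endpoint -2.2857.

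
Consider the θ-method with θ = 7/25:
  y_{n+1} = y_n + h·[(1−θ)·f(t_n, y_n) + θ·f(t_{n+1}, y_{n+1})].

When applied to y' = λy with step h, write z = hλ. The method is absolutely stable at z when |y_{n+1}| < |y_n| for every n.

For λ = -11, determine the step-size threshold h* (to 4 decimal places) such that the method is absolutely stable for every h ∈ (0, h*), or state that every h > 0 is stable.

On y'=λy, z=hλ:
  y_{n+1} = y_n + z·[18/25·y_n + 7/25·y_{n+1}] ⇒ (1 − 7/25z)y_{n+1} = (1 + 18/25z)y_n
  so R(z) = (1 + 18/25z)/(1 − 7/25z).

Need |R(x)|<1, x<0.
x=-1.23: |R|=0.0851
R=−1: 1+18/25x = −1+7/25x ⇒ -11/25x=2 ⇒ x=2/(-11/25)=-4.5455
Confirm numerically:
  x=-4.036: |R|=0.89476 <1
  x=-2.633: |R|=0.51562 <1
  x=-1.831: |R|=0.21043 <1
  x=-5.024: |R|=1.08749 >1
  x=-4.933: |R|=1.07161 >1
  x=-4.902: |R|=1.06612 >1
Interval (-4.5455, 0).

(-4.5455,0); λ=-11 ⇒ h* = (50/11)/11 = 0.4132.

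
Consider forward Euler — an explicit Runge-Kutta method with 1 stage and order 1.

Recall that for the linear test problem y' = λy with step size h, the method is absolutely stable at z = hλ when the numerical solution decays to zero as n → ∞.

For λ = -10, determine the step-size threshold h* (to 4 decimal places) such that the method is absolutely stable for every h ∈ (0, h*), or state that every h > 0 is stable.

Set f=λy, z=hλ:
  order 1, 1-stage ⇒ R(z)=1+z
  (e.g. R(-1.78)=-0.78000, |R|=0.78000)

Need |R(x)|<1, x<0.
x=-1.78: |R|=0.7800
|R(-2.22)|=1.2200 |R(-0.73)|=0.2700 |R(-0.66)|=0.3400
Bisect:
  x_lo=-2.6962 |R|=1.6962  x_hi=-0.2494 |R|=0.7506
  mid=-1.47281 |R|=0.47281 →hi
  mid=-2.08452 |R|=1.08452 →lo
  mid=-1.77866 |R|=0.77866 →hi
  mid=-1.93159 |R|=0.93159 →hi
  mid=-2.00806 |R|=1.00806 →lo
  mid=-1.96983 |R|=0.96983 →hi
  mid=-1.98894 |R|=0.98894 →hi
  ...
  [-2.00014,-1.99999] ⇒ x*=-2.0000
So |R|<1 on (-2.0000, 0).

(-2.0000,0); λ=-10 ⇒ h* = 0.2000.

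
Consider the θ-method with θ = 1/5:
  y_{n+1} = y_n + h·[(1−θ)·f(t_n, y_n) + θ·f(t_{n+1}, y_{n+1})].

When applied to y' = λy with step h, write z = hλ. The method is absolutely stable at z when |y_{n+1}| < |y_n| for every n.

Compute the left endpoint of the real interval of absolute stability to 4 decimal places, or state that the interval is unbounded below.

z* = -3.3333.

On y'=λy, z=hλ:
  y_{n+1} = y_n + z·[4/5·y_n + 1/5·y_{n+1}] ⇒ (1 − 1/5z)y_{n+1} = (1 + 4/5z)y_n
  R(z) = (1 + 4/5z)/(1 − 1/5z).

Find x<0 with |R(x)|<1.
x=-1.75: |R|=0.2963
R=−1: 1+4/5x = −1+1/5x ⇒ -3/5x=2 ⇒ x=2/(-3/5)=-3.3333
Confirm numerically:
  x=-2.104: |R|=0.48086 <1
  x=-2.050: |R|=0.45390 <1
  x=-1.576: |R|=0.19830 <1
  x=-3.761: |R|=1.14644 >1
  x=-3.555: |R|=1.07773 >1
Interval (-3.3333, 0).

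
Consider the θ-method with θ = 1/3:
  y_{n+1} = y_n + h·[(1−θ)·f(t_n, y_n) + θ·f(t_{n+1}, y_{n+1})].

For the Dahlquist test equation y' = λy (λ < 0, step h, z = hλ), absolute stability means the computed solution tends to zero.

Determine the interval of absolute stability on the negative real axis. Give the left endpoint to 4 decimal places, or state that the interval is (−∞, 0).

(-6.0000, 0).

Test eqn y'=λy, z=hλ:
  y_{n+1} = y_n + z·[2/3·y_n + 1/3·y_{n+1}] ⇒ (1 − 1/3z)y_{n+1} = (1 + 2/3z)y_n
  R(z) = (1 + 2/3z)/(1 − 1/3z).

Find x<0 with |R(x)|<1.
x=-1.04: |R|=0.2277
R=−1: 1+2/3x = −1+1/3x ⇒ -1/3x=2 ⇒ x=2/(-1/3)=-6.0000
Confirm numerically:
  x=-5.521: |R|=0.94379 <1
  x=-2.993: |R|=0.49825 <1
  x=-2.445: |R|=0.34711 <1
  x=-6.346: |R|=1.03702 >1
  x=-6.234: |R|=1.02534 >1
  x=-6.228: |R|=1.02471 >1
Interval (-6.0000, 0).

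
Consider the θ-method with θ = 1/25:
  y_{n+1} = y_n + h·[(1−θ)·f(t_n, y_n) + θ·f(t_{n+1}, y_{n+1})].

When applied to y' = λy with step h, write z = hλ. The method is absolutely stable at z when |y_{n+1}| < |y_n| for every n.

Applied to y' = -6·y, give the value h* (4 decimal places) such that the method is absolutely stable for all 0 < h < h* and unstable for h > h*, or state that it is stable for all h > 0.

(-2.1739,0); λ=-6 ⇒ h* = (50/23)/6 = 0.3623.

With y'=λy (z=hλ):
  y_{n+1} = y_n + z·[24/25·y_n + 1/25·y_{n+1}] ⇒ (1 − 1/25z)y_{n+1} = (1 + 24/25z)y_n
  Hence R(z) = (1 + 24/25z)/(1 − 1/25z).

Find x<0 with |R(x)|<1.
x=-1.23: |R|=0.1723
R=−1: 1+24/25x = −1+1/25x ⇒ -23/25x=2 ⇒ x=2/(-23/25)=-2.1739
Confirm numerically:
  x=-2.115: |R|=0.95003 <1
  x=-1.837: |R|=0.71126 <1
  x=-1.582: |R|=0.48785 <1
  x=-2.753: |R|=1.47991 >1
  x=-2.330: |R|=1.13136 >1
Interval (-2.1739, 0).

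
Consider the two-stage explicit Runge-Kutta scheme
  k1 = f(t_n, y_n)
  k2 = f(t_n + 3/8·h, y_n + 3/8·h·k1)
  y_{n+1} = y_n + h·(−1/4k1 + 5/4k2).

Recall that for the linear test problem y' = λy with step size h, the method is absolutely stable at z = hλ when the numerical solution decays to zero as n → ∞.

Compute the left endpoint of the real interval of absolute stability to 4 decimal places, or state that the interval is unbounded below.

left endpoint -2.1333.

With y'=λy (z=hλ):
  k1=λy_n ⇒ h·k1=z·y_n;  k2=λ(1+3/8z)y_n ⇒ h·k2=z(1+3/8z)y_n
  y_{n+1}/y_n = 1 − 1/4z + 5/4z(1+3/8z) = 1 + z + 15/32z²
  ⇒ R(z) = 1 + z + 15/32z².

Find x<0 with |R(x)|<1.
x=-0.94: |R|=0.4742
R=1: x+15/32x²=0 ⇒ x=−32/15=-2.1333; min R=1−1/(4·15/32)=0.4667>−1
Confirm numerically:
  x=-1.843: |R|=0.74918 <1
  x=-1.329: |R|=0.49893 <1
  x=-1.098: |R|=0.46713 <1
  x=-2.691: |R|=1.70344 >1
  x=-2.384: |R|=1.28012 >1
Interval (-2.1333, 0).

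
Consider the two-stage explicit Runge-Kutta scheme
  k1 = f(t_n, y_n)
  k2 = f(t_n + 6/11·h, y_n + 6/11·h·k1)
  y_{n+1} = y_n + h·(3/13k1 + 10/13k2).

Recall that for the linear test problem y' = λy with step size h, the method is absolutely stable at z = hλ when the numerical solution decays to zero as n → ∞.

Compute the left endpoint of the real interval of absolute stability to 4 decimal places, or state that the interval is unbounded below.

On y'=λy, z=hλ:
  k1=λy_n ⇒ h·k1=z·y_n;  k2=λ(1+6/11z)y_n ⇒ h·k2=z(1+6/11z)y_n
  y_{n+1}/y_n = 1 + 3/13z + 10/13z(1+6/11z) = 1 + z + 60/143z²
  R(z) = 1 + z + 60/143z².

Solve |R(x)|<1 on ℝ⁻.
x=-1.13: |R|=0.4058
R=1: x+60/143x²=0 ⇒ x=−143/60=-2.3833; min R=1−1/(4·60/143)=0.4042>−1
Confirm numerically:
  x=-2.332: |R|=0.94977 <1
  x=-2.037: |R|=0.70399 <1
  x=-1.275: |R|=0.40708 <1
  x=-2.932: |R|=1.67498 >1
  x=-2.415: |R|=1.03209 >1
Interval (-2.3833, 0).

z* = -2.3833.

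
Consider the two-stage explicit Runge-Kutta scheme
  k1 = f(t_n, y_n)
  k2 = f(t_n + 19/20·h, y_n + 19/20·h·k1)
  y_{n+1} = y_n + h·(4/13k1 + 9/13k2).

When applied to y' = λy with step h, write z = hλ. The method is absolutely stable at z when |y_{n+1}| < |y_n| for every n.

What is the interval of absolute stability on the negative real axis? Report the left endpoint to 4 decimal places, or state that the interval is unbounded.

z∈(-1.5205,0).

Test eqn y'=λy, z=hλ:
  k1=λy_n ⇒ h·k1=z·y_n;  k2=λ(1+19/20z)y_n ⇒ h·k2=z(1+19/20z)y_n
  y_{n+1}/y_n = 1 + 4/13z + 9/13z(1+19/20z) = 1 + z + 171/260z²
  ⇒ R(z) = 1 + z + 171/260z².

Solve |R(x)|<1 on ℝ⁻.
x=-0.51: |R|=0.6611
R=1: x+171/260x²=0 ⇒ x=−260/171=-1.5205; min R=1−1/(4·171/260)=0.6199>−1
Confirm numerically:
  x=-1.384: |R|=0.87578 <1
  x=-1.141: |R|=0.71524 <1
  x=-0.634: |R|=0.63036 <1
  x=-2.073: |R|=1.75332 >1
  x=-1.701: |R|=1.20197 >1
Stable set (-1.5205, 0).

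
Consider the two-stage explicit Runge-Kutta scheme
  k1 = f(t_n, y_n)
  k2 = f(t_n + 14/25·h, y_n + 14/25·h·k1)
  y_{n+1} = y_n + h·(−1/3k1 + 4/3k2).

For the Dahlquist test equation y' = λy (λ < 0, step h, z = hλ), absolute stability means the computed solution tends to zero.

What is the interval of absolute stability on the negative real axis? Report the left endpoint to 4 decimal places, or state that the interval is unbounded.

z∈(-1.3393,0).

Test eqn y'=λy, z=hλ:
  k1=λy_n ⇒ h·k1=z·y_n;  k2=λ(1+14/25z)y_n ⇒ h·k2=z(1+14/25z)y_n
  y_{n+1}/y_n = 1 − 1/3z + 4/3z(1+14/25z) = 1 + z + 56/75z²
  ⇒ R(z) = 1 + z + 56/75z².

Solve |R(x)|<1 on ℝ⁻.
x=-1.52: |R|=1.2051
R=1: x+56/75x²=0 ⇒ x=−75/56=-1.3393; min R=1−1/(4·56/75)=0.6652>−1
Confirm numerically:
  x=-1.098: |R|=0.80218 <1
  x=-1.075: |R|=0.78787 <1
  x=-0.744: |R|=0.66931 <1
  x=-1.920: |R|=1.83251 >1
  x=-1.871: |R|=1.74281 >1
  x=-1.472: |R|=1.14587 >1
Stable set (-1.3393, 0).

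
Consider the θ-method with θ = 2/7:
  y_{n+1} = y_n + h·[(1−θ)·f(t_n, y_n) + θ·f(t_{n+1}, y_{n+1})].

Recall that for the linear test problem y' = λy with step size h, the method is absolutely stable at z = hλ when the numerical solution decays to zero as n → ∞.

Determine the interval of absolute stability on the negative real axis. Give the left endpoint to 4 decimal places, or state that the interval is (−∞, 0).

On y'=λy, z=hλ:
  y_{n+1} = y_n + z·[5/7·y_n + 2/7·y_{n+1}] ⇒ (1 − 2/7z)y_{n+1} = (1 + 5/7z)y_n
  Hence R(z) = (1 + 5/7z)/(1 − 2/7z).

Need |R(x)|<1, x<0.
x=-0.32: |R|=0.7068
R=−1: 1+5/7x = −1+2/7x ⇒ -3/7x=2 ⇒ x=2/(-3/7)=-4.6667
Confirm numerically:
  x=-4.308: |R|=0.93110 <1
  x=-4.074: |R|=0.88262 <1
  x=-3.835: |R|=0.82993 <1
  x=-3.410: |R|=0.72721 <1
  x=-5.210: |R|=1.09357 >1
  x=-5.092: |R|=1.07426 >1
  x=-5.036: |R|=1.06490 >1
So |R|<1 on (-4.6667, 0).

z∈(-4.6667,0).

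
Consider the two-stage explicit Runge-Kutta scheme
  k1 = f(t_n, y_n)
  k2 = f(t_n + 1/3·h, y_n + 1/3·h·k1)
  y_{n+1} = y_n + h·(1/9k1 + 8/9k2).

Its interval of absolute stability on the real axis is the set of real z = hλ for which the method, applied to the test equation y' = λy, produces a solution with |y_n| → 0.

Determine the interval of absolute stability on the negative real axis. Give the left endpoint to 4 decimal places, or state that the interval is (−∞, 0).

z∈(-3.3750,0).

On y'=λy, z=hλ:
  k1=λy_n ⇒ h·k1=z·y_n;  k2=λ(1+1/3z)y_n ⇒ h·k2=z(1+1/3z)y_n
  y_{n+1}/y_n = 1 + 1/9z + 8/9z(1+1/3z) = 1 + z + 8/27z²
  ⇒ R(z) = 1 + z + 8/27z².

Solve |R(x)|<1 on ℝ⁻.
x=-0.87: |R|=0.3543
R=1: x+8/27x²=0 ⇒ x=−27/8=-3.3750; min R=1−1/(4·8/27)=0.1562>−1
Confirm numerically:
  x=-3.072: |R|=0.72420 <1
  x=-2.986: |R|=0.65584 <1
  x=-2.852: |R|=0.55805 <1
  x=-2.229: |R|=0.24313 <1
  x=-3.836: |R|=1.52397 >1
  x=-3.744: |R|=1.40934 >1
  x=-3.491: |R|=1.11999 >1
Interval (-3.3750, 0).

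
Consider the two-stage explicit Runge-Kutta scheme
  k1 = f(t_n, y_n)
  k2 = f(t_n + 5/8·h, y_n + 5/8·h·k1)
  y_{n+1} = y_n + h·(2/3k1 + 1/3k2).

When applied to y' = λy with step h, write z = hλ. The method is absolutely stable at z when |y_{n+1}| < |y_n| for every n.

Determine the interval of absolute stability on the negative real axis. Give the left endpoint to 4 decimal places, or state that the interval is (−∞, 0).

(-4.8000, 0).

Set f=λy, z=hλ:
  k1=λy_n ⇒ h·k1=z·y_n;  k2=λ(1+5/8z)y_n ⇒ h·k2=z(1+5/8z)y_n
  y_{n+1}/y_n = 1 + 2/3z + 1/3z(1+5/8z) = 1 + z + 5/24z²
  Hence R(z) = 1 + z + 5/24z².

Solve |R(x)|<1 on ℝ⁻.
x=-1.36: |R|=0.0253
R=1: x+5/24x²=0 ⇒ x=−24/5=-4.8000; min R=1−1/(4·5/24)=-0.2000>−1
Confirm numerically:
  x=-4.658: |R|=0.86220 <1
  x=-4.440: |R|=0.66700 <1
  x=-4.358: |R|=0.59870 <1
  x=-1.976: |R|=0.16255 <1
  x=-5.389: |R|=1.66128 >1
  x=-5.015: |R|=1.22463 >1
Interval (-4.8000, 0).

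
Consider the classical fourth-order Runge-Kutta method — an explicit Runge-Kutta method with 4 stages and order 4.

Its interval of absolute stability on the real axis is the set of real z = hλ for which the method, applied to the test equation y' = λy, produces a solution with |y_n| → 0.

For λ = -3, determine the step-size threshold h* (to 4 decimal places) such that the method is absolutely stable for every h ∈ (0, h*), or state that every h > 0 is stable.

(-2.7853,0); λ=-3 ⇒ h* = 0.9284.

Test eqn y'=λy, z=hλ:
  order 4, 4-stage ⇒ R(z)=1+z+z^2/2+z^3/6+z^4/24
  (e.g. R(-1.72)=0.27580, |R|=0.27580)

Boundary: |R(x)|=1, x<0.
x=-1.72: |R|=0.2758
|R(-2.64)|=0.8021 |R(-2.32)|=0.4971 |R(-0.73)|=0.4834
Bisect:
  x_lo=-3.1722 |R|=1.7583  x_hi=-0.1506 |R|=0.8602
  mid=-1.66140 |R|=0.27187 →hi
  mid=-2.41681 |R|=0.57246 →hi
  mid=-2.79451 |R|=1.01399 →lo
  mid=-2.60566 |R|=0.76127 →hi
  mid=-2.70009 |R|=0.87895 →hi
  mid=-2.74730 |R|=0.94421 →hi
  mid=-2.77091 |R|=0.97853 →hi
  mid=-2.78271 |R|=0.99611 →hi
  ...
  [-2.78548,-2.78529] ⇒ x*=-2.7853
Interval (-2.7853, 0).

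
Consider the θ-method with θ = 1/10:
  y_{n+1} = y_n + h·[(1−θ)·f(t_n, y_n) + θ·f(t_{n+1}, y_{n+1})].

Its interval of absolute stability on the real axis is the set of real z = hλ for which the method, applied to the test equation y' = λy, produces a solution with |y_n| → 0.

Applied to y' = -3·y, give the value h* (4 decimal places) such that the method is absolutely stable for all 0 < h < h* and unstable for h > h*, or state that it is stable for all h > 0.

On y'=λy, z=hλ:
  y_{n+1} = y_n + z·[9/10·y_n + 1/10·y_{n+1}] ⇒ (1 − 1/10z)y_{n+1} = (1 + 9/10z)y_n
  R(z) = (1 + 9/10z)/(1 − 1/10z).

Need |R(x)|<1, x<0.
x=-0.43: |R|=0.5877
R=−1: 1+9/10x = −1+1/10x ⇒ -4/5x=2 ⇒ x=2/(-4/5)=-2.5000
Confirm numerically:
  x=-1.543: |R|=0.33674 <1
  x=-1.222: |R|=0.08893 <1
  x=-1.107: |R|=0.00333 <1
  x=-2.927: |R|=1.26425 >1
  x=-2.728: |R|=1.14331 >1
Interval (-2.5000, 0).

(-2.5000,0); λ=-3 ⇒ h* = (5/2)/3 = 0.8333.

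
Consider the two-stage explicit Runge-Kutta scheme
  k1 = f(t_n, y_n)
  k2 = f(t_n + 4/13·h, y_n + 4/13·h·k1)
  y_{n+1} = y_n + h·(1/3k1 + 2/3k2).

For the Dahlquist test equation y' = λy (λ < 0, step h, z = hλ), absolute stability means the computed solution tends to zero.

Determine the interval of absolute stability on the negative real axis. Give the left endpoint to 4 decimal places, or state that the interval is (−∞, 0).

(-4.8750, 0).

Set f=λy, z=hλ:
  k1=λy_n ⇒ h·k1=z·y_n;  k2=λ(1+4/13z)y_n ⇒ h·k2=z(1+4/13z)y_n
  y_{n+1}/y_n = 1 + 1/3z + 2/3z(1+4/13z) = 1 + z + 8/39z²
  so R(z) = 1 + z + 8/39z².

Find x<0 with |R(x)|<1.
x=-0.6: |R|=0.4738
R=1: x+8/39x²=0 ⇒ x=−39/8=-4.8750; min R=1−1/(4·8/39)=-0.2188>−1
Confirm numerically:
  x=-4.019: |R|=0.29430 <1
  x=-3.801: |R|=0.16261 <1
  x=-3.595: |R|=0.05608 <1
  x=-5.470: |R|=1.66762 >1
  x=-5.139: |R|=1.27830 >1
  x=-5.138: |R|=1.27719 >1
So |R|<1 on (-4.8750, 0).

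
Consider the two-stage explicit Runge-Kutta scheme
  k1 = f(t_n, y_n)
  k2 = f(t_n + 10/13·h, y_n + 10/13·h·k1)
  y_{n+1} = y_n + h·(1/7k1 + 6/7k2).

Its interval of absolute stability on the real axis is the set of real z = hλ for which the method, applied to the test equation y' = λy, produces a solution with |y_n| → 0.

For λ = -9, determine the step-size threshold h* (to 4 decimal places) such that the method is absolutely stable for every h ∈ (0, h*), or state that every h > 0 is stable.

(-1.5167,0); λ=-9 ⇒ h* = (91/60)/9 = 0.1685.

Set f=λy, z=hλ:
  k1=λy_n ⇒ h·k1=z·y_n;  k2=λ(1+10/13z)y_n ⇒ h·k2=z(1+10/13z)y_n
  y_{n+1}/y_n = 1 + 1/7z + 6/7z(1+10/13z) = 1 + z + 60/91z²
  ⇒ R(z) = 1 + z + 60/91z².

Solve |R(x)|<1 on ℝ⁻.
x=-1.64: |R|=1.1334
R=1: x+60/91x²=0 ⇒ x=−91/60=-1.5167; min R=1−1/(4·60/91)=0.6208>−1
Confirm numerically:
  x=-1.348: |R|=0.85009 <1
  x=-1.235: |R|=0.77064 <1
  x=-0.813: |R|=0.62280 <1
  x=-2.026: |R|=1.68038 >1
  x=-1.823: |R|=1.36821 >1
Stable set (-1.5167, 0).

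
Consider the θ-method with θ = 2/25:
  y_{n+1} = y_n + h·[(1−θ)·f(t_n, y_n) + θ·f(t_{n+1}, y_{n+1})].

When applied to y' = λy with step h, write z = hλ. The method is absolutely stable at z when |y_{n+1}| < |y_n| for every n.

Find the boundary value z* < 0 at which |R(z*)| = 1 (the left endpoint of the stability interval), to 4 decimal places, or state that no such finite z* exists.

Set f=λy, z=hλ:
  y_{n+1} = y_n + z·[23/25·y_n + 2/25·y_{n+1}] ⇒ (1 − 2/25z)y_{n+1} = (1 + 23/25z)y_n
  R(z) = (1 + 23/25z)/(1 − 2/25z).

Find x<0 with |R(x)|<1.
x=-0.99: |R|=0.0827
R=−1: 1+23/25x = −1+2/25x ⇒ -21/25x=2 ⇒ x=2/(-21/25)=-2.3810
Confirm numerically:
  x=-1.487: |R|=0.32891 <1
  x=-1.222: |R|=0.11318 <1
  x=-1.207: |R|=0.10071 <1
  x=-1.100: |R|=0.01103 <1
  x=-2.926: |R|=1.37100 >1
  x=-2.671: |R|=1.20074 >1
  x=-2.534: |R|=1.10689 >1
Stable set (-2.3810, 0).

z* = -2.3810.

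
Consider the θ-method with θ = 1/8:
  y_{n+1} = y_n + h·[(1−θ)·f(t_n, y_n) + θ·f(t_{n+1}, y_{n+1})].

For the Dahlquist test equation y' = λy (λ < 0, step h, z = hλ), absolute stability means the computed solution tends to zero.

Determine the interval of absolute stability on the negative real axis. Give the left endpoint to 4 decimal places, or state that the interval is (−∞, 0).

Set f=λy, z=hλ:
  y_{n+1} = y_n + z·[7/8·y_n + 1/8·y_{n+1}] ⇒ (1 − 1/8z)y_{n+1} = (1 + 7/8z)y_n
  R(z) = (1 + 7/8z)/(1 − 1/8z).

Need |R(x)|<1, x<0.
x=-0.62: |R|=0.4246
R=−1: 1+7/8x = −1+1/8x ⇒ -3/4x=2 ⇒ x=2/(-3/4)=-2.6667
Confirm numerically:
  x=-2.269: |R|=0.76765 <1
  x=-1.548: |R|=0.29703 <1
  x=-1.511: |R|=0.27095 <1
  x=-1.276: |R|=0.10047 <1
  x=-3.034: |R|=1.19975 >1
  x=-2.930: |R|=1.14456 >1
  x=-2.919: |R|=1.13866 >1
Stable set (-2.6667, 0).

z∈(-2.6667,0).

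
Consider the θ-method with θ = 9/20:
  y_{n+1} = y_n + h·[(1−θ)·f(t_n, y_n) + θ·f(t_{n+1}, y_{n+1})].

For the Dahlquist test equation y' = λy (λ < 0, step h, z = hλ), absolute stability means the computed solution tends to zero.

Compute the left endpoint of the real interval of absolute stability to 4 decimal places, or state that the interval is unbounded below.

z* = -20.0000.

On y'=λy, z=hλ:
  y_{n+1} = y_n + z·[11/20·y_n + 9/20·y_{n+1}] ⇒ (1 − 9/20z)y_{n+1} = (1 + 11/20z)y_n
  Hence R(z) = (1 + 11/20z)/(1 − 9/20z).

Need |R(x)|<1, x<0.
x=-0.79: |R|=0.4172
R=−1: 1+11/20x = −1+9/20x ⇒ -1/10x=2 ⇒ x=2/(-1/10)=-20.0000
Confirm numerically:
  x=-13.508: |R|=0.90829 <1
  x=-11.845: |R|=0.87117 <1
  x=-8.573: |R|=0.76477 <1
  x=-20.596: |R|=1.00580 >1
  x=-20.060: |R|=1.00060 >1
Stable set (-20.0000, 0).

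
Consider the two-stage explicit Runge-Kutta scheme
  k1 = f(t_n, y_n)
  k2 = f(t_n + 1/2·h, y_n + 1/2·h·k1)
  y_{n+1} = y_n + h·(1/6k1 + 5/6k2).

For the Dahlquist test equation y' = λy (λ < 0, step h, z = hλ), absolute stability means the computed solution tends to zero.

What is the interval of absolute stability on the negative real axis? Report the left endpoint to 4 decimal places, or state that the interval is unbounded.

z∈(-2.4000,0).

Test eqn y'=λy, z=hλ:
  k1=λy_n ⇒ h·k1=z·y_n;  k2=λ(1+1/2z)y_n ⇒ h·k2=z(1+1/2z)y_n
  y_{n+1}/y_n = 1 + 1/6z + 5/6z(1+1/2z) = 1 + z + 5/12z²
  so R(z) = 1 + z + 5/12z².

Solve |R(x)|<1 on ℝ⁻.
x=-1.79: |R|=0.5450
R=1: x+5/12x²=0 ⇒ x=−12/5=-2.4000; min R=1−1/(4·5/12)=0.4000>−1
Confirm numerically:
  x=-2.141: |R|=0.76895 <1
  x=-1.286: |R|=0.40308 <1
  x=-1.200: |R|=0.40000 <1
  x=-2.744: |R|=1.39331 >1
  x=-2.663: |R|=1.29182 >1
Interval (-2.4000, 0).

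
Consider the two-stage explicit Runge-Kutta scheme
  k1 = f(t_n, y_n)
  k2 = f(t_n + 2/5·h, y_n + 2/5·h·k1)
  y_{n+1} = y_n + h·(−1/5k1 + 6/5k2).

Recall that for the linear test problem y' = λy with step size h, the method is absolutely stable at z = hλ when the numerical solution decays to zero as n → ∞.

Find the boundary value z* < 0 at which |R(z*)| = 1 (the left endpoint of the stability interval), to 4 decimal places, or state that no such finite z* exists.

z* = -2.0833.

Test eqn y'=λy, z=hλ:
  k1=λy_n ⇒ h·k1=z·y_n;  k2=λ(1+2/5z)y_n ⇒ h·k2=z(1+2/5z)y_n
  y_{n+1}/y_n = 1 − 1/5z + 6/5z(1+2/5z) = 1 + z + 12/25z²
  Hence R(z) = 1 + z + 12/25z².

Solve |R(x)|<1 on ℝ⁻.
x=-1.59: |R|=0.6235
R=1: x+12/25x²=0 ⇒ x=−25/12=-2.0833; min R=1−1/(4·12/25)=0.4792>−1
Confirm numerically:
  x=-2.061: |R|=0.97791 <1
  x=-1.921: |R|=0.85032 <1
  x=-0.928: |R|=0.48537 <1
  x=-2.629: |R|=1.68859 >1
  x=-2.174: |R|=1.09461 >1
  x=-2.127: |R|=1.04458 >1
Stable set (-2.0833, 0).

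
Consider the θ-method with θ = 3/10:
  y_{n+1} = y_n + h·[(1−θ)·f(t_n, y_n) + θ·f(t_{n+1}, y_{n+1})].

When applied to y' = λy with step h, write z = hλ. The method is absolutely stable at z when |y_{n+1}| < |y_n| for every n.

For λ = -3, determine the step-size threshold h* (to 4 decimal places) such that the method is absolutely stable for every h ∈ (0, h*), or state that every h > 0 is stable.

Test eqn y'=λy, z=hλ:
  y_{n+1} = y_n + z·[7/10·y_n + 3/10·y_{n+1}] ⇒ (1 − 3/10z)y_{n+1} = (1 + 7/10z)y_n
  ⇒ R(z) = (1 + 7/10z)/(1 − 3/10z).

Solve |R(x)|<1 on ℝ⁻.
x=-0.53: |R|=0.5427
R=−1: 1+7/10x = −1+3/10x ⇒ -2/5x=2 ⇒ x=2/(-2/5)=-5.0000
Confirm numerically:
  x=-4.476: |R|=0.91053 <1
  x=-4.388: |R|=0.89432 <1
  x=-2.706: |R|=0.49354 <1
  x=-2.144: |R|=0.30477 <1
  x=-5.320: |R|=1.04931 >1
  x=-5.308: |R|=1.04752 >1
  x=-5.121: |R|=1.01908 >1
Stable set (-5.0000, 0).

(-5.0000,0); λ=-3 ⇒ h* = (5)/3 = 1.6667.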